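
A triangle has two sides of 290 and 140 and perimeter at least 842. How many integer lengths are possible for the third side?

18

Triangle inequality: 150 < x < 430. Perimeter ≥ 842 gives x ≥ 842 − 290 − 140 = 412.
So 412 ≤ x < 430; integers 412 through 429: 18 values.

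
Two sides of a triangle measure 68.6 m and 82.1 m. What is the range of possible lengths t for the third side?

By the triangle inequality, t must be less than 68.6 + 82.1 = 150.7 and greater than |68.6 − 82.1| = 13.5.

13.5 < t < 150.7 (m)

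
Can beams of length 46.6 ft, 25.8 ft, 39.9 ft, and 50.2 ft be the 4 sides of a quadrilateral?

A quadrilateral exists iff every side is shorter than the sum of the others — equivalently, the longest side is less than the sum of the rest.
Longest side 50.2 < 112.3 (sum of the remaining 3), so yes.

Yes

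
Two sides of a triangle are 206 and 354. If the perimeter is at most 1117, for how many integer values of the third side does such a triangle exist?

Triangle inequality: 148 < x < 560. Perimeter ≤ 1117 gives x ≤ 1117 − 206 − 354 = 557.
So 148 < x ≤ 557; integers 149 through 557: 409 values.

409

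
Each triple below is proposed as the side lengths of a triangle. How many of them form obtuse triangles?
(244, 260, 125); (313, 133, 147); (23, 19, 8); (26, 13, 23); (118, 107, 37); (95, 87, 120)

(244,260,125): 125²+244² = 75161 > 67600 = 260² → acute
(313,133,147): 133+147 ≤ 313, not a triangle
(23,19,8): 8²+19² = 425 < 529 = 23² → obtuse
(26,13,23): 13²+23² = 698 > 676 = 26² → acute
(118,107,37): 37²+107² = 12818 < 13924 = 118² → obtuse
(95,87,120): 87²+95² = 16594 > 14400 = 120² → acute
2 of the 6 are obtuse.

2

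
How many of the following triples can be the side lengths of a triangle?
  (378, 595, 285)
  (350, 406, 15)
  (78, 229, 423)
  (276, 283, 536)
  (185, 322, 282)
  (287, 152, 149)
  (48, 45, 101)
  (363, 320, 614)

(285,378,595): 285+378 > 595 → valid
(15,350,406): 15+350 ≤ 406 → not valid
(78,229,423): 78+229 ≤ 423 → not valid
(276,283,536): 276+283 > 536 → valid
(185,282,322): 185+282 > 322 → valid
(149,152,287): 149+152 > 287 → valid
(45,48,101): 45+48 ≤ 101 → not valid
(320,363,614): 320+363 > 614 → valid
5 of the 8 triples form a triangle.

5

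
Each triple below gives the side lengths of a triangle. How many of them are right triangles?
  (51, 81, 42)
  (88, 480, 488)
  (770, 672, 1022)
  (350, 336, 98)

(51,81,42): 42²+51² = 4365 < 6561 = 81² → obtuse
(88,480,488): 88²+480² = 238144 = 488² → right
(770,672,1022): 672²+770² = 1044484 = 1022² → right
(350,336,98): 98²+336² = 122500 = 350² → right
3 of the 4 are right.

3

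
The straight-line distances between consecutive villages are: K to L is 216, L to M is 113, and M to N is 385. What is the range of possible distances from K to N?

The maximum is all hops collinear in one direction: 216 + 113 + 385 = 714.
The longest hop is 385; the others sum to 329. Folding the others back against it leaves at least 385 − 329 = 56.

56 ≤ KN ≤ 714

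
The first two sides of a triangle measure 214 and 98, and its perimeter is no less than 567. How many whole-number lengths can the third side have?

Triangle inequality: 116 < x < 312. Perimeter ≥ 567 gives x ≥ 567 − 214 − 98 = 255.
So 255 ≤ x < 312; integers 255 through 311: 57 values.

57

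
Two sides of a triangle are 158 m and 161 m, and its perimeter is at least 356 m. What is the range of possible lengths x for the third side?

37 ≤ x < 319

Triangle inequality alone gives 3 < x < 319.
The perimeter condition gives x ≥ 356 − 158 − 161 = 37.
Intersecting the two: 37 ≤ x < 319.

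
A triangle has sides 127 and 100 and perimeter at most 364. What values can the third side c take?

27 < c ≤ 137

Triangle inequality alone gives 27 < c < 227.
The perimeter condition gives c ≤ 364 − 127 − 100 = 137.
Intersecting the two: 27 < c ≤ 137.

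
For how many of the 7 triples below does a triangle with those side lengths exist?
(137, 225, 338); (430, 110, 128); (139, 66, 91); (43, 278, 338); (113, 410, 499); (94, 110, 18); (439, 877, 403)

(137,225,338): 137+225 > 338 → valid
(110,128,430): 110+128 ≤ 430 → not valid
(66,91,139): 66+91 > 139 → valid
(43,278,338): 43+278 ≤ 338 → not valid
(113,410,499): 113+410 > 499 → valid
(18,94,110): 18+94 > 110 → valid
(403,439,877): 403+439 ≤ 877 → not valid
4 of the 7 triples form a triangle.

4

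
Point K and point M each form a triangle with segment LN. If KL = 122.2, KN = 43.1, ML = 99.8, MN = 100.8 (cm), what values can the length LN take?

From triangle KLN: |122.2 − 43.1| < LN < 122.2 + 43.1, i.e. 79.1 < LN < 165.3.
From triangle MLN: 1.0 < LN < 200.6.
Both must hold, so LN lies in the intersection.

79.1 < LN < 165.3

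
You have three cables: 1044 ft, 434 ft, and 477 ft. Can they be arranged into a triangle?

No

The longest side is 1044, but the other two sum to only 911.
911 < 1044, so the triangle inequality fails.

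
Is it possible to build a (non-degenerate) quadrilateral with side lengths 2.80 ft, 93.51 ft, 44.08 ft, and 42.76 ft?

No

For a quadrilateral, each side must be shorter than the sum of the others.
Here the longest side is 93.51, but the remaining 3 sides sum to only 89.64.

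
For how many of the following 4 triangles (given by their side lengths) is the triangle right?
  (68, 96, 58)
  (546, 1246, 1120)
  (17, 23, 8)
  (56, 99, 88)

1

(68,96,58): 58²+68² = 7988 < 9216 = 96² → obtuse
(546,1246,1120): 546²+1120² = 1552516 = 1246² → right
(17,23,8): 8²+17² = 353 < 529 = 23² → obtuse
(56,99,88): 56²+88² = 10880 > 9801 = 99² → acute
1 of the 4 is right.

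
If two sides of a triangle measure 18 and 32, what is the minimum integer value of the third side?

The third side must be strictly greater than |18 − 32| = 14.
The smallest integer above 14 is 15.

15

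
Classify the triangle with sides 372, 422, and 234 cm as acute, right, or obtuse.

Compare the square of the longest side to the sum of squares of the other two: 234² + 372² = 193140 > 178084 = 422².

acute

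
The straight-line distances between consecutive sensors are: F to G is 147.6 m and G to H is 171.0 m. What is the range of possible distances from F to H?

23.4 ≤ FH ≤ 318.6 m

By the triangle inequality, |147.6 − 171.0| ≤ FH ≤ 147.6 + 171.0.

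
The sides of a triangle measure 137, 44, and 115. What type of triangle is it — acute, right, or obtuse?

Compare the square of the longest side to the sum of squares of the other two: 44² + 115² = 15161 < 18769 = 137².

obtuse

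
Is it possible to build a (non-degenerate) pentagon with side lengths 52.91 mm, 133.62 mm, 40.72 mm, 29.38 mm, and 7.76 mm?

No

For a pentagon, each side must be shorter than the sum of the others.
Here the longest side is 133.62, but the remaining 4 sides sum to only 130.77.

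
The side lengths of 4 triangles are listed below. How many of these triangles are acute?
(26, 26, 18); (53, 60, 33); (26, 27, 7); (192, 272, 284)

(26,26,18): 18²+26² = 1000 > 676 = 26² → acute
(53,60,33): 33²+53² = 3898 > 3600 = 60² → acute
(26,27,7): 7²+26² = 725 < 729 = 27² → obtuse
(192,272,284): 192²+272² = 110848 > 80656 = 284² → acute
3 of the 4 are acute.

3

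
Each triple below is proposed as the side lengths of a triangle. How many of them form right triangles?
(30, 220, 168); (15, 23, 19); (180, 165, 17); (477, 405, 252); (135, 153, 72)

2

(30,220,168): 30+168 ≤ 220, not a triangle
(15,23,19): 15²+19² = 586 > 529 = 23² → acute
(180,165,17): 17²+165² = 27514 < 32400 = 180² → obtuse
(477,405,252): 252²+405² = 227529 = 477² → right
(135,153,72): 72²+135² = 23409 = 153² → right
2 of the 5 are right.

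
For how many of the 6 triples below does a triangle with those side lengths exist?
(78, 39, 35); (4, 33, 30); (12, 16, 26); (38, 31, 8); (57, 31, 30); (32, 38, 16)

5

(35,39,78): 35+39 ≤ 78 → not valid
(4,30,33): 4+30 > 33 → valid
(12,16,26): 12+16 > 26 → valid
(8,31,38): 8+31 > 38 → valid
(30,31,57): 30+31 > 57 → valid
(16,32,38): 16+32 > 38 → valid
5 of the 6 triples form a triangle.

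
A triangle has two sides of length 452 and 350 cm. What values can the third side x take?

By the triangle inequality, x must be less than 452 + 350 = 802 and greater than |452 − 350| = 102.

102 < x < 802 (cm)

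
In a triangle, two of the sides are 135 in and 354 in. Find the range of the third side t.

By the triangle inequality, t must be less than 135 + 354 = 489 and greater than |135 − 354| = 219.

219 < t < 489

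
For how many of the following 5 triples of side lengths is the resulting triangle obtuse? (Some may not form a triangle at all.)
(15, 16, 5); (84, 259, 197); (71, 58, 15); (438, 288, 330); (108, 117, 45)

3

(15,16,5): 5²+15² = 250 < 256 = 16² → obtuse
(84,259,197): 84²+197² = 45865 < 67081 = 259² → obtuse
(71,58,15): 15²+58² = 3589 < 5041 = 71² → obtuse
(438,288,330): 288²+330² = 191844 = 438² → right
(108,117,45): 45²+108² = 13689 = 117² → right
3 of the 5 are obtuse.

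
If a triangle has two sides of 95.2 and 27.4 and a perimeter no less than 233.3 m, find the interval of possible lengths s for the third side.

110.7 ≤ s < 122.6 m

Triangle inequality alone gives 67.8 < s < 122.6.
The perimeter condition gives s ≥ 233.3 − 95.2 − 27.4 = 110.7.
Intersecting the two: 110.7 ≤ s < 122.6.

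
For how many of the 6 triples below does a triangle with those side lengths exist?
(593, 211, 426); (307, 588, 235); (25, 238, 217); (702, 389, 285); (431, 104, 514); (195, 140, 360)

3

(211,426,593): 211+426 > 593 → valid
(235,307,588): 235+307 ≤ 588 → not valid
(25,217,238): 25+217 > 238 → valid
(285,389,702): 285+389 ≤ 702 → not valid
(104,431,514): 104+431 > 514 → valid
(140,195,360): 140+195 ≤ 360 → not valid
3 of the 6 triples form a triangle.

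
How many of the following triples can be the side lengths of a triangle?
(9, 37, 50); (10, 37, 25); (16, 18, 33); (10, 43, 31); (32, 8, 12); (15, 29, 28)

(9,37,50): 9+37 ≤ 50 → not valid
(10,25,37): 10+25 ≤ 37 → not valid
(16,18,33): 16+18 > 33 → valid
(10,31,43): 10+31 ≤ 43 → not valid
(8,12,32): 8+12 ≤ 32 → not valid
(15,28,29): 15+28 > 29 → valid
2 of the 6 triples form a triangle.

2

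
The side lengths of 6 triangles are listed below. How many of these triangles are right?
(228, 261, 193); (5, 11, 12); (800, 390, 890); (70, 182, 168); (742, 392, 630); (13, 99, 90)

(228,261,193): 193²+228² = 89233 > 68121 = 261² → acute
(5,11,12): 5²+11² = 146 > 144 = 12² → acute
(800,390,890): 390²+800² = 792100 = 890² → right
(70,182,168): 70²+168² = 33124 = 182² → right
(742,392,630): 392²+630² = 550564 = 742² → right
(13,99,90): 13²+90² = 8269 < 9801 = 99² → obtuse
3 of the 6 are right.

3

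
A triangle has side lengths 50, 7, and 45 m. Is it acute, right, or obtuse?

obtuse

Compare the square of the longest side to the sum of squares of the other two: 7² + 45² = 2074 < 2500 = 50².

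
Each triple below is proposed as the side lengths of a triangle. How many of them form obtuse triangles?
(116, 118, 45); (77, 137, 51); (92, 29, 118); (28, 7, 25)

2

(116,118,45): 45²+116² = 15481 > 13924 = 118² → acute
(77,137,51): 51+77 ≤ 137, not a triangle
(92,29,118): 29²+92² = 9305 < 13924 = 118² → obtuse
(28,7,25): 7²+25² = 674 < 784 = 28² → obtuse
2 of the 4 are obtuse.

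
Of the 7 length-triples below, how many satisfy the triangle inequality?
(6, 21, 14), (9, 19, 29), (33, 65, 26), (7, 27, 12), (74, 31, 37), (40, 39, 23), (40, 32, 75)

1

(6,14,21): 6+14 ≤ 21 → not valid
(9,19,29): 9+19 ≤ 29 → not valid
(26,33,65): 26+33 ≤ 65 → not valid
(7,12,27): 7+12 ≤ 27 → not valid
(31,37,74): 31+37 ≤ 74 → not valid
(23,39,40): 23+39 > 40 → valid
(32,40,75): 32+40 ≤ 75 → not valid
1 of the 7 triples forms a triangle.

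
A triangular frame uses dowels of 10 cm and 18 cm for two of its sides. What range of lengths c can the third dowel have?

8 < c < 28

By the triangle inequality, c must be less than 10 + 18 = 28 and greater than |10 − 18| = 8.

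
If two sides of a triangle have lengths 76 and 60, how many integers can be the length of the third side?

The third side lies in the open interval (16, 136).
Integers from 17 to 135 inclusive: 135 − 17 + 1 = 119.

119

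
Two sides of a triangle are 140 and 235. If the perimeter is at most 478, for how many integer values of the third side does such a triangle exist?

8

Triangle inequality: 95 < x < 375. Perimeter ≤ 478 gives x ≤ 478 − 140 − 235 = 103.
So 95 < x ≤ 103; integers 96 through 103: 8 values.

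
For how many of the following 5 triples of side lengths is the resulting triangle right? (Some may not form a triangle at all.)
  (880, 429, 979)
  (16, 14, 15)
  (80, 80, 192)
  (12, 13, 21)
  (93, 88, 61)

(880,429,979): 429²+880² = 958441 = 979² → right
(16,14,15): 14²+15² = 421 > 256 = 16² → acute
(80,80,192): 80+80 ≤ 192, not a triangle
(12,13,21): 12²+13² = 313 < 441 = 21² → obtuse
(93,88,61): 61²+88² = 11465 > 8649 = 93² → acute
1 of the 5 is right.

1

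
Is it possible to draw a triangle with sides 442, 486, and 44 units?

No

The two shorter sides sum to 486, exactly equal to the longest side 486.
That gives only a degenerate (flat) triangle — the inequality must be strict.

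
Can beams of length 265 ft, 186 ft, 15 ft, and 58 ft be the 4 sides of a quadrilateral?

No

For a quadrilateral, each side must be shorter than the sum of the others.
Here the longest side is 265, but the remaining 3 sides sum to only 259.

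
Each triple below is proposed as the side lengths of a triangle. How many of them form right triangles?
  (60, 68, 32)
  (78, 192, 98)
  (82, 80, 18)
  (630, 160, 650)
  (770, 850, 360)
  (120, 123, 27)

5

(60,68,32): 32²+60² = 4624 = 68² → right
(78,192,98): 78+98 ≤ 192, not a triangle
(82,80,18): 18²+80² = 6724 = 82² → right
(630,160,650): 160²+630² = 422500 = 650² → right
(770,850,360): 360²+770² = 722500 = 850² → right
(120,123,27): 27²+120² = 15129 = 123² → right
5 of the 6 are right.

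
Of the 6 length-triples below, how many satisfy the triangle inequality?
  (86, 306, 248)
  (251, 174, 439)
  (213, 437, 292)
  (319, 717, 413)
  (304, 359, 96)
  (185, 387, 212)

(86,248,306): 86+248 > 306 → valid
(174,251,439): 174+251 ≤ 439 → not valid
(213,292,437): 213+292 > 437 → valid
(319,413,717): 319+413 > 717 → valid
(96,304,359): 96+304 > 359 → valid
(185,212,387): 185+212 > 387 → valid
5 of the 6 triples form a triangle.

5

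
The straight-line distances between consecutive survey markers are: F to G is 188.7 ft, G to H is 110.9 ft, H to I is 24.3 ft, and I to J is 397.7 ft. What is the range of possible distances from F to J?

The maximum is all hops collinear in one direction: 188.7 + 110.9 + 24.3 + 397.7 = 721.6.
The longest hop is 397.7; the others sum to 323.9. Folding the others back against it leaves at least 397.7 − 323.9 = 73.8.

73.8 ≤ FJ ≤ 721.6 ft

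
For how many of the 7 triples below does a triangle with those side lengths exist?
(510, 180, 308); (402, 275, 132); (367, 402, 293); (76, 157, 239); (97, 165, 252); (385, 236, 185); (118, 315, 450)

(180,308,510): 180+308 ≤ 510 → not valid
(132,275,402): 132+275 > 402 → valid
(293,367,402): 293+367 > 402 → valid
(76,157,239): 76+157 ≤ 239 → not valid
(97,165,252): 97+165 > 252 → valid
(185,236,385): 185+236 > 385 → valid
(118,315,450): 118+315 ≤ 450 → not valid
4 of the 7 triples form a triangle.

4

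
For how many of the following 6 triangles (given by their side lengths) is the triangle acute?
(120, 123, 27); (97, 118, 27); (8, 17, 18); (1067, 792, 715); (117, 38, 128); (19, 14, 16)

(120,123,27): 27²+120² = 15129 = 123² → right
(97,118,27): 27²+97² = 10138 < 13924 = 118² → obtuse
(8,17,18): 8²+17² = 353 > 324 = 18² → acute
(1067,792,715): 715²+792² = 1138489 = 1067² → right
(117,38,128): 38²+117² = 15133 < 16384 = 128² → obtuse
(19,14,16): 14²+16² = 452 > 361 = 19² → acute
2 of the 6 are acute.

2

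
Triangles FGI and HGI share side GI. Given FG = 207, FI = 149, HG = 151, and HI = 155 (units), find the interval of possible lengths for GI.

From triangle FGI: |207 − 149| < GI < 207 + 149, i.e. 58 < GI < 356.
From triangle HGI: 4 < GI < 306.
Both must hold, so GI lies in the intersection.

58 < GI < 306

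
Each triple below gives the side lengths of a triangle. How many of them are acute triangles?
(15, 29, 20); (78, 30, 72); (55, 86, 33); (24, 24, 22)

(15,29,20): 15²+20² = 625 < 841 = 29² → obtuse
(78,30,72): 30²+72² = 6084 = 78² → right
(55,86,33): 33²+55² = 4114 < 7396 = 86² → obtuse
(24,24,22): 22²+24² = 1060 > 576 = 24² → acute
1 of the 4 is acute.

1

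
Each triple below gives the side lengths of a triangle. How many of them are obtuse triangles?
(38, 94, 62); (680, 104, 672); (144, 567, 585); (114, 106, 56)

1

(38,94,62): 38²+62² = 5288 < 8836 = 94² → obtuse
(680,104,672): 104²+672² = 462400 = 680² → right
(144,567,585): 144²+567² = 342225 = 585² → right
(114,106,56): 56²+106² = 14372 > 12996 = 114² → acute
1 of the 4 is obtuse.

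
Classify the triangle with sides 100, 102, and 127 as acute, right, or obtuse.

Compare the square of the longest side to the sum of squares of the other two: 100² + 102² = 20404 > 16129 = 127².

acute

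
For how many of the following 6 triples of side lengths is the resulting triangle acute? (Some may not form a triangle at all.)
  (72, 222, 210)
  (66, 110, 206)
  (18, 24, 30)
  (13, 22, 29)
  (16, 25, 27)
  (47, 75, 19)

1

(72,222,210): 72²+210² = 49284 = 222² → right
(66,110,206): 66+110 ≤ 206, not a triangle
(18,24,30): 18²+24² = 900 = 30² → right
(13,22,29): 13²+22² = 653 < 841 = 29² → obtuse
(16,25,27): 16²+25² = 881 > 729 = 27² → acute
(47,75,19): 19+47 ≤ 75, not a triangle
1 of the 6 is acute.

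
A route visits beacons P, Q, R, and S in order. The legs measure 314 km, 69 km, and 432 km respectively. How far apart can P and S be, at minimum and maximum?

The maximum is all hops collinear in one direction: 314 + 69 + 432 = 815.
The longest hop is 432; the others sum to 383. Folding the others back against it leaves at least 432 − 383 = 49.

49 ≤ PS ≤ 815 km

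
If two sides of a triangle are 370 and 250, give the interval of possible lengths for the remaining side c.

By the triangle inequality, c must be less than 370 + 250 = 620 and greater than |370 − 250| = 120.

120 < c < 620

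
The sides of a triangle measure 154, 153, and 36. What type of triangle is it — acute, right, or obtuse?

Compare the square of the longest side to the sum of squares of the other two: 36² + 153² = 24705 > 23716 = 154².

acute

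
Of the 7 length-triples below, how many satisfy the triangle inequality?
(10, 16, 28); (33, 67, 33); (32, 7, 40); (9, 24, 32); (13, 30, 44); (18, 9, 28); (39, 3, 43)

(10,16,28): 10+16 ≤ 28 → not valid
(33,33,67): 33+33 ≤ 67 → not valid
(7,32,40): 7+32 ≤ 40 → not valid
(9,24,32): 9+24 > 32 → valid
(13,30,44): 13+30 ≤ 44 → not valid
(9,18,28): 9+18 ≤ 28 → not valid
(3,39,43): 3+39 ≤ 43 → not valid
1 of the 7 triples forms a triangle.

1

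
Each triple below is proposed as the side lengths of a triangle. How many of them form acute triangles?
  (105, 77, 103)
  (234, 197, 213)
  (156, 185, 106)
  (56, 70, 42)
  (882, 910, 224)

3

(105,77,103): 77²+103² = 16538 > 11025 = 105² → acute
(234,197,213): 197²+213² = 84178 > 54756 = 234² → acute
(156,185,106): 106²+156² = 35572 > 34225 = 185² → acute
(56,70,42): 42²+56² = 4900 = 70² → right
(882,910,224): 224²+882² = 828100 = 910² → right
3 of the 5 are acute.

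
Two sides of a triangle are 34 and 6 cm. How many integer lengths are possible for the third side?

11

The third side lies in the open interval (28, 40).
Integers from 29 to 39 inclusive: 39 − 29 + 1 = 11.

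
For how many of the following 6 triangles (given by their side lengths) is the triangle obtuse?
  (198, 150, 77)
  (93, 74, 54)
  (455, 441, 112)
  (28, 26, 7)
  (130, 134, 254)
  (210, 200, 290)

(198,150,77): 77²+150² = 28429 < 39204 = 198² → obtuse
(93,74,54): 54²+74² = 8392 < 8649 = 93² → obtuse
(455,441,112): 112²+441² = 207025 = 455² → right
(28,26,7): 7²+26² = 725 < 784 = 28² → obtuse
(130,134,254): 130²+134² = 34856 < 64516 = 254² → obtuse
(210,200,290): 200²+210² = 84100 = 290² → right
4 of the 6 are obtuse.

4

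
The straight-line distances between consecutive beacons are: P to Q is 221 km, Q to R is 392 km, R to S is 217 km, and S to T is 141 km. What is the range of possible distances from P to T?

0 ≤ PT ≤ 971 km

The maximum is all hops collinear in one direction: 221 + 392 + 217 + 141 = 971.
The longest hop is 392; the others sum to 579. Since 392 ≤ 579, the path can fold back on itself completely, so the minimum distance is 0.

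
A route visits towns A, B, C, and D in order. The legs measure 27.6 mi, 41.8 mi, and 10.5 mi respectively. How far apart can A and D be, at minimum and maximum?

The maximum is all hops collinear in one direction: 27.6 + 41.8 + 10.5 = 79.9.
The longest hop is 41.8; the others sum to 38.1. Folding the others back against it leaves at least 41.8 − 38.1 = 3.7.

3.7 ≤ AD ≤ 79.9 mi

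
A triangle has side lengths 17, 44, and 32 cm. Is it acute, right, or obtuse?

Compare the square of the longest side to the sum of squares of the other two: 17² + 32² = 1313 < 1936 = 44².

obtuse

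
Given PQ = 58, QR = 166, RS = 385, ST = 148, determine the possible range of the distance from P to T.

13 ≤ PT ≤ 757

The maximum is all hops collinear in one direction: 58 + 166 + 385 + 148 = 757.
The longest hop is 385; the others sum to 372. Folding the others back against it leaves at least 385 − 372 = 13.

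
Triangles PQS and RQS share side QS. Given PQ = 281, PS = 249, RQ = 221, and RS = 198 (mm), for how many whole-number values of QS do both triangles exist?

386

From triangle PQS: 32 < QS < 530.
From triangle RQS: 23 < QS < 419.
Intersection: 32 < QS < 419, so integers 33 through 418: 386 values.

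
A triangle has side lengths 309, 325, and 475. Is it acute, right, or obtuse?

Compare the square of the longest side to the sum of squares of the other two: 309² + 325² = 201106 < 225625 = 475².

obtuse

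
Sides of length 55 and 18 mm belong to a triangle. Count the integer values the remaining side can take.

The third side lies in the open interval (37, 73).
Integers from 38 to 72 inclusive: 72 − 38 + 1 = 35.

35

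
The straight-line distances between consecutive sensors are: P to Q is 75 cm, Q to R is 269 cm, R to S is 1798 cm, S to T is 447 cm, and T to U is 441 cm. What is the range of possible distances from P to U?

566 ≤ PU ≤ 3030 cm

The maximum is all hops collinear in one direction: 75 + 269 + 1798 + 447 + 441 = 3030.
The longest hop is 1798; the others sum to 1232. Folding the others back against it leaves at least 1798 − 1232 = 566.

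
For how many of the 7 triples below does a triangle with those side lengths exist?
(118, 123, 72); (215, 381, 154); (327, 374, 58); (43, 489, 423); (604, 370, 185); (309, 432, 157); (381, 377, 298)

(72,118,123): 72+118 > 123 → valid
(154,215,381): 154+215 ≤ 381 → not valid
(58,327,374): 58+327 > 374 → valid
(43,423,489): 43+423 ≤ 489 → not valid
(185,370,604): 185+370 ≤ 604 → not valid
(157,309,432): 157+309 > 432 → valid
(298,377,381): 298+377 > 381 → valid
4 of the 7 triples form a triangle.

4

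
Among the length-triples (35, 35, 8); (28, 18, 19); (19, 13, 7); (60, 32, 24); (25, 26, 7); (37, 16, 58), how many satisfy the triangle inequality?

4

(8,35,35): 8+35 > 35 → valid
(18,19,28): 18+19 > 28 → valid
(7,13,19): 7+13 > 19 → valid
(24,32,60): 24+32 ≤ 60 → not valid
(7,25,26): 7+25 > 26 → valid
(16,37,58): 16+37 ≤ 58 → not valid
4 of the 6 triples form a triangle.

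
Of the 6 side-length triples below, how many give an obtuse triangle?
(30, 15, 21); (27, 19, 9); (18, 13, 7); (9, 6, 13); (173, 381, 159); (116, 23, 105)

5

(30,15,21): 15²+21² = 666 < 900 = 30² → obtuse
(27,19,9): 9²+19² = 442 < 729 = 27² → obtuse
(18,13,7): 7²+13² = 218 < 324 = 18² → obtuse
(9,6,13): 6²+9² = 117 < 169 = 13² → obtuse
(173,381,159): 159+173 ≤ 381, not a triangle
(116,23,105): 23²+105² = 11554 < 13456 = 116² → obtuse
5 of the 6 are obtuse.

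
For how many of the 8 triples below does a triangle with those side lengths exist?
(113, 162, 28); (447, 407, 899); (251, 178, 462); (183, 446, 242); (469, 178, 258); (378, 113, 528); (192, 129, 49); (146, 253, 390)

(28,113,162): 28+113 ≤ 162 → not valid
(407,447,899): 407+447 ≤ 899 → not valid
(178,251,462): 178+251 ≤ 462 → not valid
(183,242,446): 183+242 ≤ 446 → not valid
(178,258,469): 178+258 ≤ 469 → not valid
(113,378,528): 113+378 ≤ 528 → not valid
(49,129,192): 49+129 ≤ 192 → not valid
(146,253,390): 146+253 > 390 → valid
1 of the 8 triples forms a triangle.

1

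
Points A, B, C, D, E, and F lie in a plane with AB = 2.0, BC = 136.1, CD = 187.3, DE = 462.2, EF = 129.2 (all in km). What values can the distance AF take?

7.6 ≤ AF ≤ 916.8 km

The maximum is all hops collinear in one direction: 2.0 + 136.1 + 187.3 + 462.2 + 129.2 = 916.8.
The longest hop is 462.2; the others sum to 454.6. Folding the others back against it leaves at least 462.2 − 454.6 = 7.6.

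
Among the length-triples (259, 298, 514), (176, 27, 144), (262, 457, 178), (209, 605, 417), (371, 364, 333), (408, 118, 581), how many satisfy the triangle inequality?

3

(259,298,514): 259+298 > 514 → valid
(27,144,176): 27+144 ≤ 176 → not valid
(178,262,457): 178+262 ≤ 457 → not valid
(209,417,605): 209+417 > 605 → valid
(333,364,371): 333+364 > 371 → valid
(118,408,581): 118+408 ≤ 581 → not valid
3 of the 6 triples form a triangle.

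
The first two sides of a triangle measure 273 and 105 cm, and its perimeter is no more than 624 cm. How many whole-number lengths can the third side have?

Triangle inequality: 168 < x < 378. Perimeter ≤ 624 gives x ≤ 624 − 273 − 105 = 246.
So 168 < x ≤ 246; integers 169 through 246: 78 values.

78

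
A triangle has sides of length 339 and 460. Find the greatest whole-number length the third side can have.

The third side must be strictly less than 339 + 460 = 799.
The largest integer below 799 is 798.

798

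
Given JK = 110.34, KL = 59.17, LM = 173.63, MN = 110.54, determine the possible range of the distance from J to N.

The maximum is all hops collinear in one direction: 110.34 + 59.17 + 173.63 + 110.54 = 453.68.
The longest hop is 173.63; the others sum to 280.05. Since 173.63 ≤ 280.05, the path can fold back on itself completely, so the minimum distance is 0.

0 ≤ JN ≤ 453.68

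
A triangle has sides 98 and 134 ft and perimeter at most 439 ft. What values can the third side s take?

Triangle inequality alone gives 36 < s < 232.
The perimeter condition gives s ≤ 439 − 98 − 134 = 207.
Intersecting the two: 36 < s ≤ 207.

36 < s ≤ 207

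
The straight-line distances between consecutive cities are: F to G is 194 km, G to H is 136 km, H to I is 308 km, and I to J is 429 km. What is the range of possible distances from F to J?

0 ≤ FJ ≤ 1067 km

The maximum is all hops collinear in one direction: 194 + 136 + 308 + 429 = 1067.
The longest hop is 429; the others sum to 638. Since 429 ≤ 638, the path can fold back on itself completely, so the minimum distance is 0.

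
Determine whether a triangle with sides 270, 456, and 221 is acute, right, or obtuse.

obtuse

Compare the square of the longest side to the sum of squares of the other two: 221² + 270² = 121741 < 207936 = 456².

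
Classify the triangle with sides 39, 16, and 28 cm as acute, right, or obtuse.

Compare the square of the longest side to the sum of squares of the other two: 16² + 28² = 1040 < 1521 = 39².

obtuse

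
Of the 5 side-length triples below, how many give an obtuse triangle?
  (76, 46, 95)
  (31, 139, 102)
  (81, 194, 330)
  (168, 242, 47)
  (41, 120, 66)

1

(76,46,95): 46²+76² = 7892 < 9025 = 95² → obtuse
(31,139,102): 31+102 ≤ 139, not a triangle
(81,194,330): 81+194 ≤ 330, not a triangle
(168,242,47): 47+168 ≤ 242, not a triangle
(41,120,66): 41+66 ≤ 120, not a triangle
1 of the 5 is obtuse.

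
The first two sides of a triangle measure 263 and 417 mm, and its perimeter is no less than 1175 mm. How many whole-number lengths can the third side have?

185

Triangle inequality: 154 < x < 680. Perimeter ≥ 1175 gives x ≥ 1175 − 263 − 417 = 495.
So 495 ≤ x < 680; integers 495 through 679: 185 values.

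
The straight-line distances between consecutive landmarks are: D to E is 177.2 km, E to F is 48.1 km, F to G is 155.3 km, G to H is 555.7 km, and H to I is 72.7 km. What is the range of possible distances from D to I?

The maximum is all hops collinear in one direction: 177.2 + 48.1 + 155.3 + 555.7 + 72.7 = 1009.0.
The longest hop is 555.7; the others sum to 453.3. Folding the others back against it leaves at least 555.7 − 453.3 = 102.4.

102.4 ≤ DI ≤ 1009.0 km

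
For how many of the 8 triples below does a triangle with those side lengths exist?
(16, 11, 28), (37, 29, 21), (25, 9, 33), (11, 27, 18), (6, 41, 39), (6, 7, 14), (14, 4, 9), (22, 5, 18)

(11,16,28): 11+16 ≤ 28 → not valid
(21,29,37): 21+29 > 37 → valid
(9,25,33): 9+25 > 33 → valid
(11,18,27): 11+18 > 27 → valid
(6,39,41): 6+39 > 41 → valid
(6,7,14): 6+7 ≤ 14 → not valid
(4,9,14): 4+9 ≤ 14 → not valid
(5,18,22): 5+18 > 22 → valid
5 of the 8 triples form a triangle.

5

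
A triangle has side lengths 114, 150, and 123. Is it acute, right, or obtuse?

acute

Compare the square of the longest side to the sum of squares of the other two: 114² + 123² = 28125 > 22500 = 150².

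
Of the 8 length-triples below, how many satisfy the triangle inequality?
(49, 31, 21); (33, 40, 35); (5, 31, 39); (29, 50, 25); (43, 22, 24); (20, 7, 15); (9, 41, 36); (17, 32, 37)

(21,31,49): 21+31 > 49 → valid
(33,35,40): 33+35 > 40 → valid
(5,31,39): 5+31 ≤ 39 → not valid
(25,29,50): 25+29 > 50 → valid
(22,24,43): 22+24 > 43 → valid
(7,15,20): 7+15 > 20 → valid
(9,36,41): 9+36 > 41 → valid
(17,32,37): 17+32 > 37 → valid
7 of the 8 triples form a triangle.

7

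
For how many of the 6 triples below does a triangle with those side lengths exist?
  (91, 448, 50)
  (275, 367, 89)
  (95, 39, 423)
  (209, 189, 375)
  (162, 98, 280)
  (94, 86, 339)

1

(50,91,448): 50+91 ≤ 448 → not valid
(89,275,367): 89+275 ≤ 367 → not valid
(39,95,423): 39+95 ≤ 423 → not valid
(189,209,375): 189+209 > 375 → valid
(98,162,280): 98+162 ≤ 280 → not valid
(86,94,339): 86+94 ≤ 339 → not valid
1 of the 6 triples forms a triangle.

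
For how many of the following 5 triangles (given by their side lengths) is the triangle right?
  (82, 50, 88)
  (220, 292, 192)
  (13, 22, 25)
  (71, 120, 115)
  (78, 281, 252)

1

(82,50,88): 50²+82² = 9224 > 7744 = 88² → acute
(220,292,192): 192²+220² = 85264 = 292² → right
(13,22,25): 13²+22² = 653 > 625 = 25² → acute
(71,120,115): 71²+115² = 18266 > 14400 = 120² → acute
(78,281,252): 78²+252² = 69588 < 78961 = 281² → obtuse
1 of the 5 is right.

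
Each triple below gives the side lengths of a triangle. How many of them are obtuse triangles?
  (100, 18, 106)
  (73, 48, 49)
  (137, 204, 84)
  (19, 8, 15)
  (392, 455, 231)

4

(100,18,106): 18²+100² = 10324 < 11236 = 106² → obtuse
(73,48,49): 48²+49² = 4705 < 5329 = 73² → obtuse
(137,204,84): 84²+137² = 25825 < 41616 = 204² → obtuse
(19,8,15): 8²+15² = 289 < 361 = 19² → obtuse
(392,455,231): 231²+392² = 207025 = 455² → right
4 of the 5 are obtuse.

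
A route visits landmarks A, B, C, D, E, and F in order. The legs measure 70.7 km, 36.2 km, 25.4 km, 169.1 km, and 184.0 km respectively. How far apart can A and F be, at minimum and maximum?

0 ≤ AF ≤ 485.4 km

The maximum is all hops collinear in one direction: 70.7 + 36.2 + 25.4 + 169.1 + 184.0 = 485.4.
The longest hop is 184.0; the others sum to 301.4. Since 184.0 ≤ 301.4, the path can fold back on itself completely, so the minimum distance is 0.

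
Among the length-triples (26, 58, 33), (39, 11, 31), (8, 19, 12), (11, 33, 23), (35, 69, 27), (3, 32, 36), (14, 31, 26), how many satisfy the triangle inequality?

5

(26,33,58): 26+33 > 58 → valid
(11,31,39): 11+31 > 39 → valid
(8,12,19): 8+12 > 19 → valid
(11,23,33): 11+23 > 33 → valid
(27,35,69): 27+35 ≤ 69 → not valid
(3,32,36): 3+32 ≤ 36 → not valid
(14,26,31): 14+26 > 31 → valid
5 of the 7 triples form a triangle.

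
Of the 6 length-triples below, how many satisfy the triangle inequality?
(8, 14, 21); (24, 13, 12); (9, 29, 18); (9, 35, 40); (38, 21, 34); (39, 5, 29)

(8,14,21): 8+14 > 21 → valid
(12,13,24): 12+13 > 24 → valid
(9,18,29): 9+18 ≤ 29 → not valid
(9,35,40): 9+35 > 40 → valid
(21,34,38): 21+34 > 38 → valid
(5,29,39): 5+29 ≤ 39 → not valid
4 of the 6 triples form a triangle.

4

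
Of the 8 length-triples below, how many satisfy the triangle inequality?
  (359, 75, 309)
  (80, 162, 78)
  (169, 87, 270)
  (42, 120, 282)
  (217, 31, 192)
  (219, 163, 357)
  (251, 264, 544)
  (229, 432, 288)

(75,309,359): 75+309 > 359 → valid
(78,80,162): 78+80 ≤ 162 → not valid
(87,169,270): 87+169 ≤ 270 → not valid
(42,120,282): 42+120 ≤ 282 → not valid
(31,192,217): 31+192 > 217 → valid
(163,219,357): 163+219 > 357 → valid
(251,264,544): 251+264 ≤ 544 → not valid
(229,288,432): 229+288 > 432 → valid
4 of the 8 triples form a triangle.

4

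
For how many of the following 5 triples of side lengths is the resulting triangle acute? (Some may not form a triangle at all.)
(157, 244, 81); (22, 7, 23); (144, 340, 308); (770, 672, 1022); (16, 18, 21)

(157,244,81): 81+157 ≤ 244, not a triangle
(22,7,23): 7²+22² = 533 > 529 = 23² → acute
(144,340,308): 144²+308² = 115600 = 340² → right
(770,672,1022): 672²+770² = 1044484 = 1022² → right
(16,18,21): 16²+18² = 580 > 441 = 21² → acute
2 of the 5 are acute.

2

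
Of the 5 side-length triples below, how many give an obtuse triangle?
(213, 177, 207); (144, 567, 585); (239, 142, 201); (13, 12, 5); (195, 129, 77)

1

(213,177,207): 177²+207² = 74178 > 45369 = 213² → acute
(144,567,585): 144²+567² = 342225 = 585² → right
(239,142,201): 142²+201² = 60565 > 57121 = 239² → acute
(13,12,5): 5²+12² = 169 = 13² → right
(195,129,77): 77²+129² = 22570 < 38025 = 195² → obtuse
1 of the 5 is obtuse.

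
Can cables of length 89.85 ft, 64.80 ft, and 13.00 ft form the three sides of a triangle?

No

The longest side is 89.85, but the other two sum to only 77.80.
77.80 < 89.85, so the triangle inequality fails.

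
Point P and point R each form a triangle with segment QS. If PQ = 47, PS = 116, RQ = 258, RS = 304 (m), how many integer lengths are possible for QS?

From triangle PQS: 69 < QS < 163.
From triangle RQS: 46 < QS < 562.
Intersection: 69 < QS < 163, so integers 70 through 162: 93 values.

93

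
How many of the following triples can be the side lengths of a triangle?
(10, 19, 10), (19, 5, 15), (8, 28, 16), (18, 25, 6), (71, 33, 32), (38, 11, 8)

(10,10,19): 10+10 > 19 → valid
(5,15,19): 5+15 > 19 → valid
(8,16,28): 8+16 ≤ 28 → not valid
(6,18,25): 6+18 ≤ 25 → not valid
(32,33,71): 32+33 ≤ 71 → not valid
(8,11,38): 8+11 ≤ 38 → not valid
2 of the 6 triples form a triangle.

2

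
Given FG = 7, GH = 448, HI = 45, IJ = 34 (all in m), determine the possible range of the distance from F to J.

362 ≤ FJ ≤ 534 m

The maximum is all hops collinear in one direction: 7 + 448 + 45 + 34 = 534.
The longest hop is 448; the others sum to 86. Folding the others back against it leaves at least 448 − 86 = 362.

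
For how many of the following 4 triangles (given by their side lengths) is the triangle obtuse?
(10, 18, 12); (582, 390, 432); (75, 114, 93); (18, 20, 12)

(10,18,12): 10²+12² = 244 < 324 = 18² → obtuse
(582,390,432): 390²+432² = 338724 = 582² → right
(75,114,93): 75²+93² = 14274 > 12996 = 114² → acute
(18,20,12): 12²+18² = 468 > 400 = 20² → acute
1 of the 4 is obtuse.

1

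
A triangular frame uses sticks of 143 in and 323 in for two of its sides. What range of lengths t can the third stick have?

180 < t < 466

By the triangle inequality, t must be less than 143 + 323 = 466 and greater than |143 − 323| = 180.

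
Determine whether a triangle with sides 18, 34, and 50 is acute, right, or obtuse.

Compare the square of the longest side to the sum of squares of the other two: 18² + 34² = 1480 < 2500 = 50².

obtuse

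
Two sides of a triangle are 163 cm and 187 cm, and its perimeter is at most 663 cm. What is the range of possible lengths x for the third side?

Triangle inequality alone gives 24 < x < 350.
The perimeter condition gives x ≤ 663 − 163 − 187 = 313.
Intersecting the two: 24 < x ≤ 313.

24 < x ≤ 313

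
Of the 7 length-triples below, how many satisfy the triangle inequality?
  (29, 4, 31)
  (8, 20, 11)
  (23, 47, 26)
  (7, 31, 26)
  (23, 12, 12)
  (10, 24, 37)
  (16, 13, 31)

4

(4,29,31): 4+29 > 31 → valid
(8,11,20): 8+11 ≤ 20 → not valid
(23,26,47): 23+26 > 47 → valid
(7,26,31): 7+26 > 31 → valid
(12,12,23): 12+12 > 23 → valid
(10,24,37): 10+24 ≤ 37 → not valid
(13,16,31): 13+16 ≤ 31 → not valid
4 of the 7 triples form a triangle.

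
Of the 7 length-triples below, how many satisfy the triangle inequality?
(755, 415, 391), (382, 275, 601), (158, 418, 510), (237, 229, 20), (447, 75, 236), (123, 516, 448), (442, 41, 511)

(391,415,755): 391+415 > 755 → valid
(275,382,601): 275+382 > 601 → valid
(158,418,510): 158+418 > 510 → valid
(20,229,237): 20+229 > 237 → valid
(75,236,447): 75+236 ≤ 447 → not valid
(123,448,516): 123+448 > 516 → valid
(41,442,511): 41+442 ≤ 511 → not valid
5 of the 7 triples form a triangle.

5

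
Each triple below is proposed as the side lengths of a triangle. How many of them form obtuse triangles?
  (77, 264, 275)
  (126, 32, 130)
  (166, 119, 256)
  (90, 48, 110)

(77,264,275): 77²+264² = 75625 = 275² → right
(126,32,130): 32²+126² = 16900 = 130² → right
(166,119,256): 119²+166² = 41717 < 65536 = 256² → obtuse
(90,48,110): 48²+90² = 10404 < 12100 = 110² → obtuse
2 of the 4 are obtuse.

2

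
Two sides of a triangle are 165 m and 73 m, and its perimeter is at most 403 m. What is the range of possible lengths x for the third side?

Triangle inequality alone gives 92 < x < 238.
The perimeter condition gives x ≤ 403 − 165 − 73 = 165.
Intersecting the two: 92 < x ≤ 165.

92 < x ≤ 165 m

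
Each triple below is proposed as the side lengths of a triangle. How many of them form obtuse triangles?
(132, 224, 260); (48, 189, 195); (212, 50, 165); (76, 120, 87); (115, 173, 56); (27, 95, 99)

(132,224,260): 132²+224² = 67600 = 260² → right
(48,189,195): 48²+189² = 38025 = 195² → right
(212,50,165): 50²+165² = 29725 < 44944 = 212² → obtuse
(76,120,87): 76²+87² = 13345 < 14400 = 120² → obtuse
(115,173,56): 56+115 ≤ 173, not a triangle
(27,95,99): 27²+95² = 9754 < 9801 = 99² → obtuse
3 of the 6 are obtuse.

3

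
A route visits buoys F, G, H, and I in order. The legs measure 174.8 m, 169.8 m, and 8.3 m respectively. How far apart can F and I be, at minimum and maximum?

0 ≤ FI ≤ 352.9 m

The maximum is all hops collinear in one direction: 174.8 + 169.8 + 8.3 = 352.9.
The longest hop is 174.8; the others sum to 178.1. Since 174.8 ≤ 178.1, the path can fold back on itself completely, so the minimum distance is 0.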